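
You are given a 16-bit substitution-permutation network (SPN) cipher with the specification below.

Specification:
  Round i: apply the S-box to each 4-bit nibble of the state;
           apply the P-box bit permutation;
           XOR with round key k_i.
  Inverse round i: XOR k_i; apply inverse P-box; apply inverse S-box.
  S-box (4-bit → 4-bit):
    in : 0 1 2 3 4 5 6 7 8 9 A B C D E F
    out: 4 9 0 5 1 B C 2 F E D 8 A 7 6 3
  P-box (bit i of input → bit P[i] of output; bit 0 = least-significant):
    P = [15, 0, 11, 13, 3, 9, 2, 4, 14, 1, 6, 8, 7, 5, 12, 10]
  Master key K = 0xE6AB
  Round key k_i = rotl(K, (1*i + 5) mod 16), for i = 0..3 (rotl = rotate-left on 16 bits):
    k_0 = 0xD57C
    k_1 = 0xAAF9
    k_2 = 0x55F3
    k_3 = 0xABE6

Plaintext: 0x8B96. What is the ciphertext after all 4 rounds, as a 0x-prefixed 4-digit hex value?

0xE6AF

s_0 = plaintext = 0x8B96
s_1 = Round(s_0, k_0) = 0xEAC8
s_2 = Round(s_1, k_1) = 0x5188
s_3 = Round(s_2, k_2) = 0xBA4E
s_4 = Round(s_3, k_3) = 0xE6AF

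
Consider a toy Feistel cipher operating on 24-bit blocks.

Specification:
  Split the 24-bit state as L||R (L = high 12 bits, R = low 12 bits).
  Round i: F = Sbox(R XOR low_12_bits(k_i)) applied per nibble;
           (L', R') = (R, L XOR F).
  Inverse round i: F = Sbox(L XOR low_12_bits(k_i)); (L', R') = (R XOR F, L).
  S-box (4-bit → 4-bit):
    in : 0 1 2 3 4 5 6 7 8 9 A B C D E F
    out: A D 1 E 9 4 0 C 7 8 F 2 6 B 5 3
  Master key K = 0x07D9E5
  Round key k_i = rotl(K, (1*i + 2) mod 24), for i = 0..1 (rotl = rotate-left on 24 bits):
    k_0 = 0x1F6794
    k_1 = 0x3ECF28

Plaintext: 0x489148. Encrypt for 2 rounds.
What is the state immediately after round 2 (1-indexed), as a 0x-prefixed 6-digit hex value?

s_0 = plaintext = 0x489148
s_1 = Round(s_0, k_0) = 0x14843F
s_2 = Round(s_1, k_1) = 0x43F394

0x43F394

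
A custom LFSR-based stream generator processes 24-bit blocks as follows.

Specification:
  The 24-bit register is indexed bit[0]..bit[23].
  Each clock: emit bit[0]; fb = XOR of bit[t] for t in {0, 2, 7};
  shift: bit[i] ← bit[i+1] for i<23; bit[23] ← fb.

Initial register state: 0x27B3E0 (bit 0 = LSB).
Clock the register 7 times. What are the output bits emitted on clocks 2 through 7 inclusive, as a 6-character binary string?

reg_0 = 0x27B3E0
clock 1: out=0, reg = 0x93D9F0
clock 2: out=0, reg = 0xC9ECF8
clock 3: out=0, reg = 0xE4F67C
clock 4: out=0, reg = 0xF27B3E
clock 5: out=0, reg = 0xF93D9F
clock 6: out=1, reg = 0xFC9ECF
clock 7: out=1, reg = 0xFE4F67

000011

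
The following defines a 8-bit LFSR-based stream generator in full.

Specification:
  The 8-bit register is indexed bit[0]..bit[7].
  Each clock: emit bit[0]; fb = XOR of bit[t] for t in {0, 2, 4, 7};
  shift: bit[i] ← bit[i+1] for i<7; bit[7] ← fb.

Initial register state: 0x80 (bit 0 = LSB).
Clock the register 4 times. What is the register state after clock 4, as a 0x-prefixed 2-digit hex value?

reg_0 = 0x80
clock 1: out=0, reg = 0xC0
clock 2: out=0, reg = 0xE0
clock 3: out=0, reg = 0xF0
clock 4: out=0, reg = 0x78

0x78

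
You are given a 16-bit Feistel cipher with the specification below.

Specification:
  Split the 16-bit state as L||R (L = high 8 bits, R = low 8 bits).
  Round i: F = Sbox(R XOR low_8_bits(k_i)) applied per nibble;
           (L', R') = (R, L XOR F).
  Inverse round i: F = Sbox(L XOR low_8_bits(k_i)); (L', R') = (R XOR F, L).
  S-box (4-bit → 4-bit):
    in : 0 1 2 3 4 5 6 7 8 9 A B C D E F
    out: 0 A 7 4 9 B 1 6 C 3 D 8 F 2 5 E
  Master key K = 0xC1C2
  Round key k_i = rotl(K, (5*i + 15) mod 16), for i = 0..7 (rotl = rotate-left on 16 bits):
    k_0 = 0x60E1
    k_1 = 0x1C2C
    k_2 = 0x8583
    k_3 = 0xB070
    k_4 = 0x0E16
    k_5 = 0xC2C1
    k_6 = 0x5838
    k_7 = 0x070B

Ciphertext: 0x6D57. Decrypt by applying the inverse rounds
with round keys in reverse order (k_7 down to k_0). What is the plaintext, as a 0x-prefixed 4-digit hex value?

0x31BE

s_0 = ciphertext = 0x6D57
s_1 = InvRound(s_0, k_7) = 0x466D
s_2 = InvRound(s_1, k_6) = 0x0846
s_3 = InvRound(s_2, k_5) = 0xB508
s_4 = InvRound(s_3, k_4) = 0xDCB5
s_5 = InvRound(s_4, k_3) = 0x6ADC
s_6 = InvRound(s_5, k_2) = 0x8F6A
s_7 = InvRound(s_6, k_1) = 0xBE8F
s_8 = InvRound(s_7, k_0) = 0x31BE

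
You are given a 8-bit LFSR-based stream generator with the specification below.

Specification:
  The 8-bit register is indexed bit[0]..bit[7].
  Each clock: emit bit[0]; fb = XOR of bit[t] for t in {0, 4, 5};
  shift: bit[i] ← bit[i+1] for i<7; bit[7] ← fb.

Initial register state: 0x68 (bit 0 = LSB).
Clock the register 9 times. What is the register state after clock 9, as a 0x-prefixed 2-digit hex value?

reg_0 = 0x68
clock 1: out=0, reg = 0xB4
clock 2: out=0, reg = 0x5A
clock 3: out=0, reg = 0xAD
clock 4: out=1, reg = 0x56
clock 5: out=0, reg = 0xAB
clock 6: out=1, reg = 0x55
clock 7: out=1, reg = 0x2A
clock 8: out=0, reg = 0x95
clock 9: out=1, reg = 0x4A

0x4A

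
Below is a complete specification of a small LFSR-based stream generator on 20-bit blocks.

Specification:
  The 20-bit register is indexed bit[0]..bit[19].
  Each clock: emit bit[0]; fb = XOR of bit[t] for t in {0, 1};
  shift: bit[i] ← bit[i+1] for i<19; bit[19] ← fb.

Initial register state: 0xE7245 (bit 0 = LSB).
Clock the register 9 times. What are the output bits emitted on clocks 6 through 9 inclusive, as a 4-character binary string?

0100

reg_0 = 0xE7245
clock 1: out=1, reg = 0xF3922
clock 2: out=0, reg = 0xF9C91
clock 3: out=1, reg = 0xFCE48
clock 4: out=0, reg = 0x7E724
clock 5: out=0, reg = 0x3F392
clock 6: out=0, reg = 0x9F9C9
clock 7: out=1, reg = 0xCFCE4
clock 8: out=0, reg = 0x67E72
clock 9: out=0, reg = 0xB3F39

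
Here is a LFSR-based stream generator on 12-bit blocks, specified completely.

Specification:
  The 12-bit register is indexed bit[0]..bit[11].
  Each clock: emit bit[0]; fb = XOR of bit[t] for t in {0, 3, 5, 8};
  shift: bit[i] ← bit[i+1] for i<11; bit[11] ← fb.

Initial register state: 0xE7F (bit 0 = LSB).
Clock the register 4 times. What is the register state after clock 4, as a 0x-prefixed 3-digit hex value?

0xDE7

reg_0 = 0xE7F
clock 1: out=1, reg = 0xF3F
clock 2: out=1, reg = 0x79F
clock 3: out=1, reg = 0xBCF
clock 4: out=1, reg = 0xDE7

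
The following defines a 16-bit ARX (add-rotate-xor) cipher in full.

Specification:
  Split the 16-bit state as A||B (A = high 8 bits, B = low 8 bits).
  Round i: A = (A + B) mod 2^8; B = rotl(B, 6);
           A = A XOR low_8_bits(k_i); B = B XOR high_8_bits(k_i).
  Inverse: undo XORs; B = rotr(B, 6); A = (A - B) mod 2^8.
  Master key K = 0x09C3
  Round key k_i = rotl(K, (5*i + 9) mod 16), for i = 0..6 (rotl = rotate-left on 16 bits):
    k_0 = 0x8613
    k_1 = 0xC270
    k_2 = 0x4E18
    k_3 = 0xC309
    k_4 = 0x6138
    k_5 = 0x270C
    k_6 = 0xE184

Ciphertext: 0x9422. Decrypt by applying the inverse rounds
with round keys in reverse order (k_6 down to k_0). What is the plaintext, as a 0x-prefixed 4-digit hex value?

0x9961

s_0 = ciphertext = 0x9422
s_1 = InvRound(s_0, k_6) = 0x010F
s_2 = InvRound(s_1, k_5) = 0x6DA0
s_3 = InvRound(s_2, k_4) = 0x4E07
s_4 = InvRound(s_3, k_3) = 0x3413
s_5 = InvRound(s_4, k_2) = 0xB775
s_6 = InvRound(s_5, k_1) = 0xE9DE
s_7 = InvRound(s_6, k_0) = 0x9961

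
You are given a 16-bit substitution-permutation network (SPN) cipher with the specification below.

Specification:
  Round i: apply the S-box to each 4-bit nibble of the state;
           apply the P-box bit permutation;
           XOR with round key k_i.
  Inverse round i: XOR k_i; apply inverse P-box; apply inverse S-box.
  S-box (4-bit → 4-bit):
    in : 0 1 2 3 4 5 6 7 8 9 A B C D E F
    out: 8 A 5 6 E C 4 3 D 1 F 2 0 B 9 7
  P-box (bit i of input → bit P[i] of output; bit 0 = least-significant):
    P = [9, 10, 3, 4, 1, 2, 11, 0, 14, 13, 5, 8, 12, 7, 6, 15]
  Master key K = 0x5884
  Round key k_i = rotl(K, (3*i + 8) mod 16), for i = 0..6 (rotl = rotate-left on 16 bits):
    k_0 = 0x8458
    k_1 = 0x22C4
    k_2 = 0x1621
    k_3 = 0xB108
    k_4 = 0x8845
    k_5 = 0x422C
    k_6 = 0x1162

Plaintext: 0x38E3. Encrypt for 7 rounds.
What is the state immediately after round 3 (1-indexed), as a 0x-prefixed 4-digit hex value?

0xF439

s_0 = plaintext = 0x38E3
s_1 = Round(s_0, k_0) = 0xC1B3
s_2 = Round(s_1, k_1) = 0x07C8
s_3 = Round(s_2, k_2) = 0xF439
s_4 = Round(s_3, k_3) = 0x8AEC
s_5 = Round(s_4, k_4) = 0x7926
s_6 = Round(s_5, k_5) = 0x1AA6
s_7 = Round(s_6, k_6) = 0xF8CD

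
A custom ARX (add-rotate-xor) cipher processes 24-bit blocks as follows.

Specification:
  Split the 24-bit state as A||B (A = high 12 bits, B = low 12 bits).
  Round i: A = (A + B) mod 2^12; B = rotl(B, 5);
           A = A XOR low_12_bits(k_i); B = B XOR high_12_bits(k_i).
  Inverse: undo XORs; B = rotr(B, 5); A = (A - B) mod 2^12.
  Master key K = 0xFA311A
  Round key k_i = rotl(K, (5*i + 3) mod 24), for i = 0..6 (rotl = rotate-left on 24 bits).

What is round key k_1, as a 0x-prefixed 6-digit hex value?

0x311AFA

K = 0xFA311A
k_0 = rotl(K, (5*0+3) mod 24) = rotl(K, 3) = 0xD188D7
k_1 = rotl(K, (5*1+3) mod 24) = rotl(K, 8) = 0x311AFA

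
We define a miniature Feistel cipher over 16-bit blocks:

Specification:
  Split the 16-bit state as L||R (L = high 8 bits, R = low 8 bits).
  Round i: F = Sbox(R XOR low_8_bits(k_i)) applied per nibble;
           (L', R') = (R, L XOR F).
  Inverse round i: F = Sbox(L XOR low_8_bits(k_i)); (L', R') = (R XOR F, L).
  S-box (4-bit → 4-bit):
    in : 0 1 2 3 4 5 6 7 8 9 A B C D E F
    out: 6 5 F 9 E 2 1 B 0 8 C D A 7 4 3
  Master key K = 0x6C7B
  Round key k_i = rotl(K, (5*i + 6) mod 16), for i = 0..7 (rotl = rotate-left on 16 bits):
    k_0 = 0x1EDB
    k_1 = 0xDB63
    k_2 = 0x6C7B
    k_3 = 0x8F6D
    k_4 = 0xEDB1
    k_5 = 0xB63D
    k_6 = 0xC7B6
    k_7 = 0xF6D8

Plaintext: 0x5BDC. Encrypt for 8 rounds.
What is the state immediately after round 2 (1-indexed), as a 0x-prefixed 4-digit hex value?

s_0 = plaintext = 0x5BDC
s_1 = Round(s_0, k_0) = 0xDC30
s_2 = Round(s_1, k_1) = 0x30F5
s_3 = Round(s_2, k_2) = 0xF534
s_4 = Round(s_3, k_3) = 0x34DD
s_5 = Round(s_4, k_4) = 0xDD2E
s_6 = Round(s_5, k_5) = 0x2E84
s_7 = Round(s_6, k_6) = 0x84B1
s_8 = Round(s_7, k_7) = 0xB19C

0x30F5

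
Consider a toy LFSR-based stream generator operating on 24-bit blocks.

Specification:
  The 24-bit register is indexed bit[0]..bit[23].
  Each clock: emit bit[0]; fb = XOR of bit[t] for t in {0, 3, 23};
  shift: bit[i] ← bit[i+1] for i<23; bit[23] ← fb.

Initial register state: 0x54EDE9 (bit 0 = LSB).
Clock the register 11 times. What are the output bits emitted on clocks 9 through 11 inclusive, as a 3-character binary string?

reg_0 = 0x54EDE9
clock 1: out=1, reg = 0x2A76F4
clock 2: out=0, reg = 0x153B7A
clock 3: out=0, reg = 0x8A9DBD
clock 4: out=1, reg = 0xC54EDE
clock 5: out=0, reg = 0x62A76F
clock 6: out=1, reg = 0x3153B7
clock 7: out=1, reg = 0x98A9DB
clock 8: out=1, reg = 0xCC54ED
clock 9: out=1, reg = 0xE62A76
clock 10: out=0, reg = 0xF3153B
clock 11: out=1, reg = 0xF98A9D

101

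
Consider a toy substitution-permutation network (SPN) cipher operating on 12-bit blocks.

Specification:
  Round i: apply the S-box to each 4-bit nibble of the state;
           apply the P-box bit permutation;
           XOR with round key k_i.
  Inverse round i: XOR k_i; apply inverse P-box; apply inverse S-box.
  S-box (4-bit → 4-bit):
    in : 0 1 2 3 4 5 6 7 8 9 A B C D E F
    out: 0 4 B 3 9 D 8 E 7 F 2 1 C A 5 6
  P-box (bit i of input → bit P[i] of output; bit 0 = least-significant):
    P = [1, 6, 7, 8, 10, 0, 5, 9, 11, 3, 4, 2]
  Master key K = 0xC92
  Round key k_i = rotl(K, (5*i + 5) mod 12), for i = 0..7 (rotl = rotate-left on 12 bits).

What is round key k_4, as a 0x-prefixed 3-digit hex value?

K = 0xC92
k_0 = rotl(K, (5*0+5) mod 12) = rotl(K, 5) = 0x259
k_1 = rotl(K, (5*1+5) mod 12) = rotl(K, 10) = 0xB24
k_2 = rotl(K, (5*2+5) mod 12) = rotl(K, 3) = 0x496
k_3 = rotl(K, (5*3+5) mod 12) = rotl(K, 8) = 0x2C9
k_4 = rotl(K, (5*4+5) mod 12) = rotl(K, 1) = 0x925

0x925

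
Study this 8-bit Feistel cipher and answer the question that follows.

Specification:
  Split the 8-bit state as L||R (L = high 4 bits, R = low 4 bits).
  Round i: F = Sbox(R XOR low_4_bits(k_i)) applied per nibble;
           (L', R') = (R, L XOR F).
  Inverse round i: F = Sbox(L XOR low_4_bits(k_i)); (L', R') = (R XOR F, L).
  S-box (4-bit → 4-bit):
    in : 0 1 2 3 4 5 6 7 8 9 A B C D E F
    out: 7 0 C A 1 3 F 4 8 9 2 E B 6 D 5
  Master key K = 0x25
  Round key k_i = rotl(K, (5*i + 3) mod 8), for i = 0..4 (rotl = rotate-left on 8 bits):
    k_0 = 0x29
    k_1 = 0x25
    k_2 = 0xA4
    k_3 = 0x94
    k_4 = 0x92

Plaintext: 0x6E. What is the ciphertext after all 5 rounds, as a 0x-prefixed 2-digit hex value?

s_0 = plaintext = 0x6E
s_1 = Round(s_0, k_0) = 0xE2
s_2 = Round(s_1, k_1) = 0x2A
s_3 = Round(s_2, k_2) = 0xAF
s_4 = Round(s_3, k_3) = 0xF4
s_5 = Round(s_4, k_4) = 0x40

0x40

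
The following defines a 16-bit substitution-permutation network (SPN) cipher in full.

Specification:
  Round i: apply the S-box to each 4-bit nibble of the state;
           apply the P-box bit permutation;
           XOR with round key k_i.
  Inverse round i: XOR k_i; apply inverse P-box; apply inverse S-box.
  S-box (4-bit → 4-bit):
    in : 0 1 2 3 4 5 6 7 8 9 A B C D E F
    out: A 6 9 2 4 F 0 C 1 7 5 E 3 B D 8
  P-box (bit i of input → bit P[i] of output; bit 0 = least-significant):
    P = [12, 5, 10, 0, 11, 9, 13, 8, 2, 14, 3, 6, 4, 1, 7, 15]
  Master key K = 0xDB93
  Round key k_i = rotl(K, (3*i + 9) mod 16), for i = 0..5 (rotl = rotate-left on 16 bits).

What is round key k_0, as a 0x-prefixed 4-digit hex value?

K = 0xDB93
k_0 = rotl(K, (3*0+9) mod 16) = rotl(K, 9) = 0x27B7

0x27B7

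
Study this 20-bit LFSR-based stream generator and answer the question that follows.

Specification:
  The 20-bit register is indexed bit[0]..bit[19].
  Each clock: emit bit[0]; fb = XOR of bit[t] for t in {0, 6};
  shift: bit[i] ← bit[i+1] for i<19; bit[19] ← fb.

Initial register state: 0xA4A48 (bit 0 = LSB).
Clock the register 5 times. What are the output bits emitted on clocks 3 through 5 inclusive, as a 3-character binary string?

010

reg_0 = 0xA4A48
clock 1: out=0, reg = 0xD2524
clock 2: out=0, reg = 0x69292
clock 3: out=0, reg = 0x34949
clock 4: out=1, reg = 0x1A4A4
clock 5: out=0, reg = 0x0D252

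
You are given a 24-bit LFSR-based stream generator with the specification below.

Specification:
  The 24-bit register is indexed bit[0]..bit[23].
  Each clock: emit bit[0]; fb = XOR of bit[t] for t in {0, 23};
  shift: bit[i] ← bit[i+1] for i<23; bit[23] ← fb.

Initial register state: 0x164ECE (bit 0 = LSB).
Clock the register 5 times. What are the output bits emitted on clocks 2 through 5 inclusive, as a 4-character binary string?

1110

reg_0 = 0x164ECE
clock 1: out=0, reg = 0x0B2767
clock 2: out=1, reg = 0x8593B3
clock 3: out=1, reg = 0x42C9D9
clock 4: out=1, reg = 0xA164EC
clock 5: out=0, reg = 0xD0B276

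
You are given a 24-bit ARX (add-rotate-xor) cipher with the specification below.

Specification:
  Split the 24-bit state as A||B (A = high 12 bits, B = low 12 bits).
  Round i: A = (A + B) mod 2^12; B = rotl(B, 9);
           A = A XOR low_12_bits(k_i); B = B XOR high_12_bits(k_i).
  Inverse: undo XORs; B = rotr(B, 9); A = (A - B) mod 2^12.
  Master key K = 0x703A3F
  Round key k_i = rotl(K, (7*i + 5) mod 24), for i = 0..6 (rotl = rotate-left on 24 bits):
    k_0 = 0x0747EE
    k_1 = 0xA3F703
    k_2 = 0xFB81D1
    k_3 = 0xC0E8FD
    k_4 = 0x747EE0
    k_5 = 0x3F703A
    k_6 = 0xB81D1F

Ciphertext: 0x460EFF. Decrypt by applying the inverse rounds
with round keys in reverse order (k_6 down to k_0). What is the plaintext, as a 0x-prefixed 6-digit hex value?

s_0 = ciphertext = 0x460EFF
s_1 = InvRound(s_0, k_6) = 0xD8DBF2
s_2 = InvRound(s_1, k_5) = 0xD8B02C
s_3 = InvRound(s_2, k_4) = 0x810B5B
s_4 = InvRound(s_3, k_3) = 0x642AAB
s_5 = InvRound(s_4, k_2) = 0xEF989A
s_6 = InvRound(s_5, k_1) = 0x4D1529
s_7 = InvRound(s_6, k_0) = 0x855AEA

0x855AEA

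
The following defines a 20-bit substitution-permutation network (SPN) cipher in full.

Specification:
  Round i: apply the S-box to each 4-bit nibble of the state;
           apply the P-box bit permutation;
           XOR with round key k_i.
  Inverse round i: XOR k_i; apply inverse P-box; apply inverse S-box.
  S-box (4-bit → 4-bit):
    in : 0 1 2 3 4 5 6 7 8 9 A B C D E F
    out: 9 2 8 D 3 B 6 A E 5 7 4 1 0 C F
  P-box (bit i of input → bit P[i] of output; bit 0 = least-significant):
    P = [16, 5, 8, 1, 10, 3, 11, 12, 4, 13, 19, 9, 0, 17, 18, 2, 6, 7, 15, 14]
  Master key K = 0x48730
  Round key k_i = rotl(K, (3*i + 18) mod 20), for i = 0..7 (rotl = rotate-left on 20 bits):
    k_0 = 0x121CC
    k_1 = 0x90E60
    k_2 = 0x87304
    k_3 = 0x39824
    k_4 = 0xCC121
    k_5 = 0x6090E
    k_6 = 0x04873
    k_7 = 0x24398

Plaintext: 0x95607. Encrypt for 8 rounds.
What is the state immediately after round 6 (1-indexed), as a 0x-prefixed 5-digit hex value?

s_0 = plaintext = 0x95607
s_1 = Round(s_0, k_0) = 0xB95AB
s_2 = Round(s_1, k_1) = 0xDA179
s_3 = Round(s_2, k_2) = 0xF420D
s_4 = Round(s_3, k_3) = 0x14EE5
s_5 = Round(s_4, k_4) = 0x7DB82
s_6 = Round(s_5, k_5) = 0xE5184
s_7 = Round(s_6, k_6) = 0x3B05E
s_8 = Round(s_7, k_7) = 0x694C2

0xE5184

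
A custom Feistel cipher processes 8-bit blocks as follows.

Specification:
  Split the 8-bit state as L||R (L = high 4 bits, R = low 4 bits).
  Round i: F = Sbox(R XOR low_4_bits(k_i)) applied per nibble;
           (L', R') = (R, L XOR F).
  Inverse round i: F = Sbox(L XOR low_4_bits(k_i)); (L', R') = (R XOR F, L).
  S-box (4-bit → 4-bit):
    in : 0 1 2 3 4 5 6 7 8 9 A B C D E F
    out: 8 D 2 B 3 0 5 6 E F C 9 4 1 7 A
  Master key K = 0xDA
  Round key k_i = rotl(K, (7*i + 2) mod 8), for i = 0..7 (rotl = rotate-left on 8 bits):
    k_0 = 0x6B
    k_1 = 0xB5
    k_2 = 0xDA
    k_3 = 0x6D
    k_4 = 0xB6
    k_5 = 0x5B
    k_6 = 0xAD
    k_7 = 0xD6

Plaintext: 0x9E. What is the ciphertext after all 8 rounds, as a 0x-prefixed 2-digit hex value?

s_0 = plaintext = 0x9E
s_1 = Round(s_0, k_0) = 0xE9
s_2 = Round(s_1, k_1) = 0x9A
s_3 = Round(s_2, k_2) = 0xA1
s_4 = Round(s_3, k_3) = 0x1E
s_5 = Round(s_4, k_4) = 0xEF
s_6 = Round(s_5, k_5) = 0xFD
s_7 = Round(s_6, k_6) = 0xD7
s_8 = Round(s_7, k_7) = 0x70

0x70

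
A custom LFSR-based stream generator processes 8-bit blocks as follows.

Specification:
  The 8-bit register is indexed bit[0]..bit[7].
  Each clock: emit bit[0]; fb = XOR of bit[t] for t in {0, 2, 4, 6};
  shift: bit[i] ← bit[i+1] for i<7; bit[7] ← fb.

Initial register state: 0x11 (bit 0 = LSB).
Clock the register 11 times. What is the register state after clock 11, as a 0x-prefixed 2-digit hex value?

reg_0 = 0x11
clock 1: out=1, reg = 0x08
clock 2: out=0, reg = 0x04
clock 3: out=0, reg = 0x82
clock 4: out=0, reg = 0x41
clock 5: out=1, reg = 0x20
clock 6: out=0, reg = 0x10
clock 7: out=0, reg = 0x88
clock 8: out=0, reg = 0x44
clock 9: out=0, reg = 0x22
clock 10: out=0, reg = 0x11
clock 11: out=1, reg = 0x08

0x08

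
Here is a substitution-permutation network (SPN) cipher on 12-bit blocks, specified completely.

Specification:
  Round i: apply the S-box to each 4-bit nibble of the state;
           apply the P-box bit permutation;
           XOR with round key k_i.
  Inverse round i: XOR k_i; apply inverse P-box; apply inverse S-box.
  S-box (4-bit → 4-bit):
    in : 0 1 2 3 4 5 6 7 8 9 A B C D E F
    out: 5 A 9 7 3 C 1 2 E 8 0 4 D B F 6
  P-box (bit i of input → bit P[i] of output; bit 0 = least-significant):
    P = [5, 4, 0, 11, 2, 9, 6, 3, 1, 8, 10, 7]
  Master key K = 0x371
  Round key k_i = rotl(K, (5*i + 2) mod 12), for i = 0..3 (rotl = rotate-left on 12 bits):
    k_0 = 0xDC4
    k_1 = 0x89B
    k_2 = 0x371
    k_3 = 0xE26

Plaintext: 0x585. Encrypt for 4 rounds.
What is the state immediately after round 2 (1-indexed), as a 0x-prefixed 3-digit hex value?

0x5ED

s_0 = plaintext = 0x585
s_1 = Round(s_0, k_0) = 0x30D
s_2 = Round(s_1, k_1) = 0x5ED
s_3 = Round(s_2, k_2) = 0xD8D
s_4 = Round(s_3, k_3) = 0x5DC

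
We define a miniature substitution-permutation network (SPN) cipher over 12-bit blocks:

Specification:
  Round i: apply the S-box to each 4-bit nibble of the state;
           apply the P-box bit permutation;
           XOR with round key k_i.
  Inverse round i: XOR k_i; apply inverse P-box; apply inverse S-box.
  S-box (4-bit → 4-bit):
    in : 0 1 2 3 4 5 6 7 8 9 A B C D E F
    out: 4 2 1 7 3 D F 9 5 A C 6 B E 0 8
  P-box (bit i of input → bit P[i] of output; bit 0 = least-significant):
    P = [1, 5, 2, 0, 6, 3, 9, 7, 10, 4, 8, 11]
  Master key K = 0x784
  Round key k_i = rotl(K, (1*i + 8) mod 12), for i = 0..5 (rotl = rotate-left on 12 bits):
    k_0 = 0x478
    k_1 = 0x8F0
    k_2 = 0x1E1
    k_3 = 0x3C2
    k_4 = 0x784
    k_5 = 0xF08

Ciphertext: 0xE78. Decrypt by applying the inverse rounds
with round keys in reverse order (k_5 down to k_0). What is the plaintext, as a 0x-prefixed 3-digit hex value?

0xC5E

s_0 = ciphertext = 0xE78
s_1 = InvRound(s_0, k_5) = 0xB21
s_2 = InvRound(s_1, k_4) = 0x7FD
s_3 = InvRound(s_2, k_3) = 0x416
s_4 = InvRound(s_3, k_2) = 0x376
s_5 = InvRound(s_4, k_1) = 0xAA8
s_6 = InvRound(s_5, k_0) = 0xC5E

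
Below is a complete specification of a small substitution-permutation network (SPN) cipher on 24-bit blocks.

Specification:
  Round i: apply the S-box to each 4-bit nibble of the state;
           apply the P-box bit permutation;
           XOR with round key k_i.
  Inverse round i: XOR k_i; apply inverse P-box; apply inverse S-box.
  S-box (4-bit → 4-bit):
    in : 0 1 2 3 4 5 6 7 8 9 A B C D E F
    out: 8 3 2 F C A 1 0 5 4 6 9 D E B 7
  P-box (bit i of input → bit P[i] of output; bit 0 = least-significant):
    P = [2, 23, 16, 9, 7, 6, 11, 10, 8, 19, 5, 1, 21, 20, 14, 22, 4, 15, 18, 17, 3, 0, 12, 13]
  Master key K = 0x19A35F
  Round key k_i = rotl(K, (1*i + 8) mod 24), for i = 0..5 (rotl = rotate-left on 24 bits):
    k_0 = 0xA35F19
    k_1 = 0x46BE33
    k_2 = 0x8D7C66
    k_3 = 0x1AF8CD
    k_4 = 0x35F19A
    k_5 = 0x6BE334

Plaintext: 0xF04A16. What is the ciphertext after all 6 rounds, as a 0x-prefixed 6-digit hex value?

0x8ACF2B

s_0 = plaintext = 0xF04A16
s_1 = Round(s_0, k_0) = 0xE90FF4
s_2 = Round(s_1, k_1) = 0x0B95DA
s_3 = Round(s_2, k_2) = 0x061034
s_4 = Round(s_3, k_3) = 0x2BD61F
s_5 = Round(s_4, k_4) = 0xE6B04F
s_6 = Round(s_5, k_5) = 0x8ACF2B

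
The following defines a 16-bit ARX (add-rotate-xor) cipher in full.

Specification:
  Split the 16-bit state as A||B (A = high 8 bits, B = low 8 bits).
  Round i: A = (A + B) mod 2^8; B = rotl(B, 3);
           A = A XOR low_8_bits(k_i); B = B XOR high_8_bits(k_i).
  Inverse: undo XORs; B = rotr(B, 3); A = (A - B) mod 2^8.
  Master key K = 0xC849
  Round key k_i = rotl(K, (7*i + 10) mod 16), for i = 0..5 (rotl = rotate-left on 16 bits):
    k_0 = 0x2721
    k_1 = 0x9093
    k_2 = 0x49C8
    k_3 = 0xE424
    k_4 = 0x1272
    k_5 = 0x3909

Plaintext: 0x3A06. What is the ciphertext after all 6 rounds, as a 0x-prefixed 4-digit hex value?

0x5980

s_0 = plaintext = 0x3A06
s_1 = Round(s_0, k_0) = 0x6117
s_2 = Round(s_1, k_1) = 0xEB28
s_3 = Round(s_2, k_2) = 0xDB08
s_4 = Round(s_3, k_3) = 0xC7A4
s_5 = Round(s_4, k_4) = 0x1937
s_6 = Round(s_5, k_5) = 0x5980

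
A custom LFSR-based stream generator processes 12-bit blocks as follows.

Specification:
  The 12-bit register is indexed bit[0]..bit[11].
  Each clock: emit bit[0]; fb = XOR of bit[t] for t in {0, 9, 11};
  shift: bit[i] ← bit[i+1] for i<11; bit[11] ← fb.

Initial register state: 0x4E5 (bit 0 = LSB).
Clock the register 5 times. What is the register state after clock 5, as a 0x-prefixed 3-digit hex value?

0x2A7

reg_0 = 0x4E5
clock 1: out=1, reg = 0xA72
clock 2: out=0, reg = 0x539
clock 3: out=1, reg = 0xA9C
clock 4: out=0, reg = 0x54E
clock 5: out=0, reg = 0x2A7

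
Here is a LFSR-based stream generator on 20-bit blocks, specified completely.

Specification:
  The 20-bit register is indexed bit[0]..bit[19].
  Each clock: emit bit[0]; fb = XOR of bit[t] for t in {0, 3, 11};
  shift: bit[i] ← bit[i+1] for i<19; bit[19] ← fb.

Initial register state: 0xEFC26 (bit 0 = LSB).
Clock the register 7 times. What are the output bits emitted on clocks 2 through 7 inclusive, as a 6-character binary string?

110010

reg_0 = 0xEFC26
clock 1: out=0, reg = 0xF7E13
clock 2: out=1, reg = 0x7BF09
clock 3: out=1, reg = 0xBDF84
clock 4: out=0, reg = 0xDEFC2
clock 5: out=0, reg = 0xEF7E1
clock 6: out=1, reg = 0xF7BF0
clock 7: out=0, reg = 0xFBDF8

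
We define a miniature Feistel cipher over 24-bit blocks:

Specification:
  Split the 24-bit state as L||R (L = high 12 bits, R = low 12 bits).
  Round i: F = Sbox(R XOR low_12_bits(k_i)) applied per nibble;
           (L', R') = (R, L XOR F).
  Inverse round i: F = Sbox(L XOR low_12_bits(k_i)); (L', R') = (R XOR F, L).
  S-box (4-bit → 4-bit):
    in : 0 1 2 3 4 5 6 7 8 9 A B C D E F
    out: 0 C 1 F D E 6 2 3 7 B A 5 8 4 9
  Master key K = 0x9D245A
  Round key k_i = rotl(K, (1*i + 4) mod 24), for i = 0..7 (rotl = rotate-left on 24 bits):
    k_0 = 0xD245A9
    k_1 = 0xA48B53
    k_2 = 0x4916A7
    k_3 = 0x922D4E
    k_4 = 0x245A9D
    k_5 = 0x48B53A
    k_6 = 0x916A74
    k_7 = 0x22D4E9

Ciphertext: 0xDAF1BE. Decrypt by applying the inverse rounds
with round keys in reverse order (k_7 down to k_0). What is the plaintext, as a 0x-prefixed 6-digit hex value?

s_0 = ciphertext = 0xDAF1BE
s_1 = InvRound(s_0, k_7) = 0x668DAF
s_2 = InvRound(s_1, k_6) = 0x86A668
s_3 = InvRound(s_2, k_5) = 0xE8886A
s_4 = InvRound(s_3, k_4) = 0x5A4E88
s_5 = InvRound(s_4, k_3) = 0xDC35A4
s_6 = InvRound(s_5, k_2) = 0xFC9DC3
s_7 = InvRound(s_6, k_1) = 0x0B8FC9
s_8 = InvRound(s_7, k_0) = 0x1050B8

0x1050B8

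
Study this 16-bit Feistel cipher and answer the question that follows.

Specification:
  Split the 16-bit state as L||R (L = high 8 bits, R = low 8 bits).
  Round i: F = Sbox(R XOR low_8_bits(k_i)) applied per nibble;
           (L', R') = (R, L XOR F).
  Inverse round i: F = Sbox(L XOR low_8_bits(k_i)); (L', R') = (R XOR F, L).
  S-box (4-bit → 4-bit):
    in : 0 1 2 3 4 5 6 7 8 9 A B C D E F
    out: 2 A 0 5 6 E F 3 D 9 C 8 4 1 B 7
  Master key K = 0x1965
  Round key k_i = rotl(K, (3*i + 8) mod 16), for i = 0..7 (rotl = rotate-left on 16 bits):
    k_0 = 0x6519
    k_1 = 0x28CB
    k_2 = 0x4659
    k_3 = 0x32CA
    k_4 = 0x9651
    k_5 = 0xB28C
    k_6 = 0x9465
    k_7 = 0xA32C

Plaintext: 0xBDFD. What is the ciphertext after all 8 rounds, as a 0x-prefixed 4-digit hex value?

s_0 = plaintext = 0xBDFD
s_1 = Round(s_0, k_0) = 0xFD0B
s_2 = Round(s_1, k_1) = 0x0BBF
s_3 = Round(s_2, k_2) = 0xBFB4
s_4 = Round(s_3, k_3) = 0xB484
s_5 = Round(s_4, k_4) = 0x84AA
s_6 = Round(s_5, k_5) = 0xAA8B
s_7 = Round(s_6, k_6) = 0x8B11
s_8 = Round(s_7, k_7) = 0x11DA

0x11DA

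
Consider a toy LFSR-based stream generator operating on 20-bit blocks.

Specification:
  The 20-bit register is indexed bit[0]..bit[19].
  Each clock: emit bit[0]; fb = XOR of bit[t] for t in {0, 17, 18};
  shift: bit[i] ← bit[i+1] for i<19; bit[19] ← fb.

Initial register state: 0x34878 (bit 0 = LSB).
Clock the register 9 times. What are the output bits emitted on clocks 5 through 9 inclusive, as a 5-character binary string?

reg_0 = 0x34878
clock 1: out=0, reg = 0x9A43C
clock 2: out=0, reg = 0x4D21E
clock 3: out=0, reg = 0xA690F
clock 4: out=1, reg = 0x53487
clock 5: out=1, reg = 0x29A43
clock 6: out=1, reg = 0x14D21
clock 7: out=1, reg = 0x8A690
clock 8: out=0, reg = 0x45348
clock 9: out=0, reg = 0xA29A4

11100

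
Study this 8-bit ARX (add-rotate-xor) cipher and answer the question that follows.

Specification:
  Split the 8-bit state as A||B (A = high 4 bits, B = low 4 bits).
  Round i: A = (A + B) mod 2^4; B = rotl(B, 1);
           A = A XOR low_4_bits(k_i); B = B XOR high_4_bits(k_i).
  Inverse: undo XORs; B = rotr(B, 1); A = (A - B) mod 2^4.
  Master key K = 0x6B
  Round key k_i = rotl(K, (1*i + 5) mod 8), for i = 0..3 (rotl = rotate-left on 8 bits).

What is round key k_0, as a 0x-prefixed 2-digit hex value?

K = 0x6B
k_0 = rotl(K, (1*0+5) mod 8) = rotl(K, 5) = 0x6D

0x6D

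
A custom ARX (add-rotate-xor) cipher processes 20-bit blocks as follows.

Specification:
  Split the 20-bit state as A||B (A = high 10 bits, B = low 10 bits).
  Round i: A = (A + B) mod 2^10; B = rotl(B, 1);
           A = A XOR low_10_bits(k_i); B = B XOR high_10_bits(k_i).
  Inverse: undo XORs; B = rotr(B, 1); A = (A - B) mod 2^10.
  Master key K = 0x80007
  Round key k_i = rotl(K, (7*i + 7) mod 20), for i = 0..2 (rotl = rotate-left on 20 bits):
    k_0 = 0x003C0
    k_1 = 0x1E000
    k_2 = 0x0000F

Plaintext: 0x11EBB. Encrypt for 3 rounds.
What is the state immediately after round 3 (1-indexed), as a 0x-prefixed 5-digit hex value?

s_0 = plaintext = 0x11EBB
s_1 = Round(s_0, k_0) = 0x30977
s_2 = Round(s_1, k_1) = 0x8E696
s_3 = Round(s_2, k_2) = 0x3012D

0x3012D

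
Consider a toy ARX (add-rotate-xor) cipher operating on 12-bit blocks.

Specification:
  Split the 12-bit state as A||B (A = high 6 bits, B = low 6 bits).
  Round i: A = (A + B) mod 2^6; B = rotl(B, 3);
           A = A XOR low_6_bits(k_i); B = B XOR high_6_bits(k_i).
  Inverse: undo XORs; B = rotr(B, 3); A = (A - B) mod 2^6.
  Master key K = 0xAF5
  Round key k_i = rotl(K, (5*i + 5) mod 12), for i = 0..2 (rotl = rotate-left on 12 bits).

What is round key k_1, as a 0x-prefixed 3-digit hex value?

0x6BD

K = 0xAF5
k_0 = rotl(K, (5*0+5) mod 12) = rotl(K, 5) = 0xEB5
k_1 = rotl(K, (5*1+5) mod 12) = rotl(K, 10) = 0x6BD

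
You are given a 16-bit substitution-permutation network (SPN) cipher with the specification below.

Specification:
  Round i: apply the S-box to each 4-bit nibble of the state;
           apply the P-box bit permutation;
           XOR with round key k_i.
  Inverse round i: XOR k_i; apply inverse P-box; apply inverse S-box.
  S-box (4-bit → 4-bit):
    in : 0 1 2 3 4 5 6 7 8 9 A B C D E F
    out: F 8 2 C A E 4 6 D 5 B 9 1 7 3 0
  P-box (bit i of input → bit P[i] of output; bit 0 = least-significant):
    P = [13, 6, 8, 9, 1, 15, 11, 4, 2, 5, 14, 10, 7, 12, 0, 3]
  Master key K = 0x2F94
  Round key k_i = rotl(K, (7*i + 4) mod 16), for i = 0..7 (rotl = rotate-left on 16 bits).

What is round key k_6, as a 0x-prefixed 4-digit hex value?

0x0BE5

K = 0x2F94
k_0 = rotl(K, (7*0+4) mod 16) = rotl(K, 4) = 0xF942
k_1 = rotl(K, (7*1+4) mod 16) = rotl(K, 11) = 0xA17C
k_2 = rotl(K, (7*2+4) mod 16) = rotl(K, 2) = 0xBE50
k_3 = rotl(K, (7*3+4) mod 16) = rotl(K, 9) = 0x285F
k_4 = rotl(K, (7*4+4) mod 16) = rotl(K, 0) = 0x2F94
k_5 = rotl(K, (7*5+4) mod 16) = rotl(K, 7) = 0xCA17
k_6 = rotl(K, (7*6+4) mod 16) = rotl(K, 14) = 0x0BE5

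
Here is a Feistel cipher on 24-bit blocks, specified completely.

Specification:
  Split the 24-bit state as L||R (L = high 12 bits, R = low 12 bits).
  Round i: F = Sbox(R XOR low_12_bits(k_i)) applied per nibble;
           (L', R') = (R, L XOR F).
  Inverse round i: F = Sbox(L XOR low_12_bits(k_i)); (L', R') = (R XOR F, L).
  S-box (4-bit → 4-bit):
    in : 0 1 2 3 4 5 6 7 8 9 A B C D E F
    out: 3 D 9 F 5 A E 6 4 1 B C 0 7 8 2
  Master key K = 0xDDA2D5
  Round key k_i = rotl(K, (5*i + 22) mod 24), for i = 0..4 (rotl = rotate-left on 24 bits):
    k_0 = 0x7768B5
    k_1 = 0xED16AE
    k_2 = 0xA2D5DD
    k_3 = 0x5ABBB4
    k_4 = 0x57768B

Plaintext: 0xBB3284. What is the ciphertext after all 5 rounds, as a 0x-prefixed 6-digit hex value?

s_0 = plaintext = 0xBB3284
s_1 = Round(s_0, k_0) = 0x28404E
s_2 = Round(s_1, k_1) = 0x04EC07
s_3 = Round(s_2, k_2) = 0xC07135
s_4 = Round(s_3, k_3) = 0x13574A
s_5 = Round(s_4, k_4) = 0x74AC38

0x74AC38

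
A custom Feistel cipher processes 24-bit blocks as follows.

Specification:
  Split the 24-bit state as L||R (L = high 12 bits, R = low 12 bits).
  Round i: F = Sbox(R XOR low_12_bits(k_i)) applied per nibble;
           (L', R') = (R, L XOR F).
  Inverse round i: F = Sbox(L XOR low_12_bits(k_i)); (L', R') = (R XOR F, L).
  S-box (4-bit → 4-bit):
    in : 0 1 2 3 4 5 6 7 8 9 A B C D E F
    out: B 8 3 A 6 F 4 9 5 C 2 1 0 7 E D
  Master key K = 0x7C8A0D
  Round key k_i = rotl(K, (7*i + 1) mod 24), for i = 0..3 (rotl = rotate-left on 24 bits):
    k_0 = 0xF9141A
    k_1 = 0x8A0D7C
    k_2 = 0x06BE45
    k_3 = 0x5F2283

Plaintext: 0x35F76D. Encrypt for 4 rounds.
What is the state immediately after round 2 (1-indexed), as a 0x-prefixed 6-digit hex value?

0x9C617F

s_0 = plaintext = 0x35F76D
s_1 = Round(s_0, k_0) = 0x76D9C6
s_2 = Round(s_1, k_1) = 0x9C617F
s_3 = Round(s_2, k_2) = 0x17F464
s_4 = Round(s_3, k_3) = 0x464596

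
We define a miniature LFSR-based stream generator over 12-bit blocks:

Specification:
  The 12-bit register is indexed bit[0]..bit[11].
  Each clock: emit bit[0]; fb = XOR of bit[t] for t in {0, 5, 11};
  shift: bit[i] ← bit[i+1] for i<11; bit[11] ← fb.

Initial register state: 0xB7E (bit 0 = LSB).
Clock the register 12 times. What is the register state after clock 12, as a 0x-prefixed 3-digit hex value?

reg_0 = 0xB7E
clock 1: out=0, reg = 0x5BF
clock 2: out=1, reg = 0x2DF
clock 3: out=1, reg = 0x96F
clock 4: out=1, reg = 0xCB7
clock 5: out=1, reg = 0xE5B
clock 6: out=1, reg = 0x72D
clock 7: out=1, reg = 0x396
clock 8: out=0, reg = 0x1CB
clock 9: out=1, reg = 0x8E5
clock 10: out=1, reg = 0xC72
clock 11: out=0, reg = 0x639
clock 12: out=1, reg = 0x31C

0x31C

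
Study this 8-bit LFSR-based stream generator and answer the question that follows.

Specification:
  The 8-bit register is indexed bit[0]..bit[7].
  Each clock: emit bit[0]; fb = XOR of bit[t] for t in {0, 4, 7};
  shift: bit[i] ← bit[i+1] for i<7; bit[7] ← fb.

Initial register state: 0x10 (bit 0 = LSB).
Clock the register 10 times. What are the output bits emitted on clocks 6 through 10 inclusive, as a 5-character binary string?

00011

reg_0 = 0x10
clock 1: out=0, reg = 0x88
clock 2: out=0, reg = 0xC4
clock 3: out=0, reg = 0xE2
clock 4: out=0, reg = 0xF1
clock 5: out=1, reg = 0xF8
clock 6: out=0, reg = 0x7C
clock 7: out=0, reg = 0xBE
clock 8: out=0, reg = 0x5F
clock 9: out=1, reg = 0x2F
clock 10: out=1, reg = 0x97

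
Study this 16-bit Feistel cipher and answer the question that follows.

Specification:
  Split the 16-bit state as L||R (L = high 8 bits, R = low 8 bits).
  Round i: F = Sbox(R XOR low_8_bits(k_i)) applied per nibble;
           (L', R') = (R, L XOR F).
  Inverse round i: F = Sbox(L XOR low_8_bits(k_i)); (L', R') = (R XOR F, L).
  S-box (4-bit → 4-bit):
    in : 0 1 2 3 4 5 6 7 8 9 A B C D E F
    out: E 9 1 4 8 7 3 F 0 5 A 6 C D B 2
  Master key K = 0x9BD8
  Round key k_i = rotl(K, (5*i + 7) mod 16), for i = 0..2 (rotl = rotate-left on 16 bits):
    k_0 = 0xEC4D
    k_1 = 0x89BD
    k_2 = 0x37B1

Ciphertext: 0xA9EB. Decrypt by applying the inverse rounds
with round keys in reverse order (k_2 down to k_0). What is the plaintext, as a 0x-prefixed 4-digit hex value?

0x646A

s_0 = ciphertext = 0xA9EB
s_1 = InvRound(s_0, k_2) = 0x7BA9
s_2 = InvRound(s_1, k_1) = 0x6A7B
s_3 = InvRound(s_2, k_0) = 0x646A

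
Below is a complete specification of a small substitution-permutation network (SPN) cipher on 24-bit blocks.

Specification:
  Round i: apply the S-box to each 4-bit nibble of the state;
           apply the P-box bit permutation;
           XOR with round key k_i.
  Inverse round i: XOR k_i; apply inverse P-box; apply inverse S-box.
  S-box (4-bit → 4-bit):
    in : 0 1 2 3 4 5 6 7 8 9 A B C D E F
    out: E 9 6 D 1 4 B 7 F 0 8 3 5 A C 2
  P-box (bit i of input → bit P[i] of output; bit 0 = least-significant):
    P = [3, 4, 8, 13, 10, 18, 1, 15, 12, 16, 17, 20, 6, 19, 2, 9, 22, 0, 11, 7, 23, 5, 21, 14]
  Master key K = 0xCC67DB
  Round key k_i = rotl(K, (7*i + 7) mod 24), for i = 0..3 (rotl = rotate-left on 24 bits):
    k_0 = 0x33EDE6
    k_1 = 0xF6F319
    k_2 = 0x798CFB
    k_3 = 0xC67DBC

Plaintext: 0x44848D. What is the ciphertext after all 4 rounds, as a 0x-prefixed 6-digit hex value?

s_0 = plaintext = 0x44848D
s_1 = Round(s_0, k_0) = 0xFF5BB0
s_2 = Round(s_1, k_1) = 0xF3C62C
s_3 = Round(s_2, k_2) = 0x2C9515
s_4 = Round(s_3, k_3) = 0xA4F09C

0xA4F09C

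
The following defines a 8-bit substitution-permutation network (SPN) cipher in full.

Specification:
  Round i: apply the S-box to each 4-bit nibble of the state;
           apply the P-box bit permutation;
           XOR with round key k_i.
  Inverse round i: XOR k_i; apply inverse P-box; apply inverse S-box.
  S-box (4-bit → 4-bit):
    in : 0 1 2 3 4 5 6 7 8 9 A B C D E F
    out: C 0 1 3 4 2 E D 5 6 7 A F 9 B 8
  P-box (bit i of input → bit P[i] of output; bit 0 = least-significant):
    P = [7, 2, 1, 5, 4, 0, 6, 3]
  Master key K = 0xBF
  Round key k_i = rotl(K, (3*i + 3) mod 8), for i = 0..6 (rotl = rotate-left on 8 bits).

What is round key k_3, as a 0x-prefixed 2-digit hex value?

0xFB

K = 0xBF
k_0 = rotl(K, (3*0+3) mod 8) = rotl(K, 3) = 0xFD
k_1 = rotl(K, (3*1+3) mod 8) = rotl(K, 6) = 0xEF
k_2 = rotl(K, (3*2+3) mod 8) = rotl(K, 1) = 0x7F
k_3 = rotl(K, (3*3+3) mod 8) = rotl(K, 4) = 0xFB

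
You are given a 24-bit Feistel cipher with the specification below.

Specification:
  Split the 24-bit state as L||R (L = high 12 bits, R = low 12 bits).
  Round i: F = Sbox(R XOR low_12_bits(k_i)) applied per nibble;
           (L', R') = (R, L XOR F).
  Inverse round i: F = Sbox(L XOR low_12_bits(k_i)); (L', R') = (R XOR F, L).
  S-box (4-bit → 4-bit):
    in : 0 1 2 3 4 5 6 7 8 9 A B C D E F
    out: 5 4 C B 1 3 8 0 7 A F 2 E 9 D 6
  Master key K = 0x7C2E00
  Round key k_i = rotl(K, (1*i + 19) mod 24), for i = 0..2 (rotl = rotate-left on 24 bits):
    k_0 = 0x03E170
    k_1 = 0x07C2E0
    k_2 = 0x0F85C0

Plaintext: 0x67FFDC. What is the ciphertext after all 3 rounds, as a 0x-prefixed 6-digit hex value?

0x558E26

s_0 = plaintext = 0x67FFDC
s_1 = Round(s_0, k_0) = 0xFDCB81
s_2 = Round(s_1, k_1) = 0xB81558
s_3 = Round(s_2, k_2) = 0x558E26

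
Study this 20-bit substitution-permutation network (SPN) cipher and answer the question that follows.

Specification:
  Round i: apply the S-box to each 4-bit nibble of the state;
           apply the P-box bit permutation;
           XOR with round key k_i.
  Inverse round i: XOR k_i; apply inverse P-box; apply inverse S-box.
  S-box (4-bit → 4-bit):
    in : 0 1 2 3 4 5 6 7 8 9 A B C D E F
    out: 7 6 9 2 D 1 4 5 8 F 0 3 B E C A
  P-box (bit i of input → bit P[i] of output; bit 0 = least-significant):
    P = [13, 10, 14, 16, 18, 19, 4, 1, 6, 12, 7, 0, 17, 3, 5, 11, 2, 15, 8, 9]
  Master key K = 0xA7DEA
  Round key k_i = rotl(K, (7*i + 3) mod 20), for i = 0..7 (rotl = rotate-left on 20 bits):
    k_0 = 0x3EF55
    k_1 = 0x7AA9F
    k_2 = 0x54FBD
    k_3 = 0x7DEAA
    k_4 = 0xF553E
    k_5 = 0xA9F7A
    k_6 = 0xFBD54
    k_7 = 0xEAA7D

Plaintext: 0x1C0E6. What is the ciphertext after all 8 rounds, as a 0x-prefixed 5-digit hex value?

0x828E6

s_0 = plaintext = 0x1C0E6
s_1 = Round(s_0, k_0) = 0x1368F
s_2 = Round(s_1, k_1) = 0x62F15
s_3 = Round(s_2, k_2) = 0xF76AC
s_4 = Round(s_3, k_3) = 0x4780A
s_5 = Round(s_4, k_4) = 0x1560B
s_6 = Round(s_5, k_5) = 0x43AEA
s_7 = Round(s_6, k_6) = 0xFBE4A
s_8 = Round(s_7, k_7) = 0x828E6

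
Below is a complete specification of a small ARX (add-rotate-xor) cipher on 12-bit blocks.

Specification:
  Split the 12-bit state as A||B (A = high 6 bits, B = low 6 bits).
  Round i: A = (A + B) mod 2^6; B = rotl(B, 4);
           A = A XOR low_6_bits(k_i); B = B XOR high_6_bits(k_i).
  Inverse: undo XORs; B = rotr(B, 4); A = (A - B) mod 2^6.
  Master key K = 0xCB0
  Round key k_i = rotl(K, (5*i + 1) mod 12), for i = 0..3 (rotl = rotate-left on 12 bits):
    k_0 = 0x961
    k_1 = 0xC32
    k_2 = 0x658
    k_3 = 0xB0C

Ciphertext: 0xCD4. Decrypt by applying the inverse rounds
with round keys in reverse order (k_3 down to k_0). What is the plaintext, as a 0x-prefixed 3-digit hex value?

s_0 = ciphertext = 0xCD4
s_1 = InvRound(s_0, k_3) = 0x723
s_2 = InvRound(s_1, k_2) = 0x66B
s_3 = InvRound(s_2, k_1) = 0xFAD
s_4 = InvRound(s_3, k_0) = 0xFE0

0xFE0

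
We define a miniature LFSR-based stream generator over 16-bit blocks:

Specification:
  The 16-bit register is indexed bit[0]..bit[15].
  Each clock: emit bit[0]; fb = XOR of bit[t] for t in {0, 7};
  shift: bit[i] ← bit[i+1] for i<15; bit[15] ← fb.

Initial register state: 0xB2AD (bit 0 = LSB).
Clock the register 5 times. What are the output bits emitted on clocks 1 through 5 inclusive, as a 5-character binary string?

reg_0 = 0xB2AD
clock 1: out=1, reg = 0x5956
clock 2: out=0, reg = 0x2CAB
clock 3: out=1, reg = 0x1655
clock 4: out=1, reg = 0x8B2A
clock 5: out=0, reg = 0x4595

10110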